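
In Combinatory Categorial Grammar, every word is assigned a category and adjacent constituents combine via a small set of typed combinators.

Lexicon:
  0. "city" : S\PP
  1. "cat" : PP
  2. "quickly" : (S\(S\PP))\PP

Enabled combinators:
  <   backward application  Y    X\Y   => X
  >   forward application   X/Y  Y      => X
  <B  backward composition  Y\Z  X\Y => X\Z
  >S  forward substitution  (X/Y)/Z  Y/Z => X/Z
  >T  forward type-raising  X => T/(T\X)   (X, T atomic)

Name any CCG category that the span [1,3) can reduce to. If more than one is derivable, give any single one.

[0,3] S   <
  [0,1] "city" : S\PP
  [1,3] S\(S\PP)   <
    [1,2] "cat" : PP
    [2,3] "quickly" : (S\(S\PP))\PP

S\(S\PP)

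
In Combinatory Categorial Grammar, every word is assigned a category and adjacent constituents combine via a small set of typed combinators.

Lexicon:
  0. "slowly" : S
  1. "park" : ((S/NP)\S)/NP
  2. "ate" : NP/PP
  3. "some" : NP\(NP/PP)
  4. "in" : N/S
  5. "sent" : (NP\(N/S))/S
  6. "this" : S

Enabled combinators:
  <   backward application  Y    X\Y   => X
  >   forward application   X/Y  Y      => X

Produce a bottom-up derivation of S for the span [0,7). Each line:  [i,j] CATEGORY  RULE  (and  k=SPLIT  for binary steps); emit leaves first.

[0,1] S  lex  "slowly"
[1,2] ((S/NP)\S)/NP  lex  "park"
[2,3] NP/PP  lex  "ate"
[3,4] NP\(NP/PP)  lex  "some"
[2,4] NP  <  k=3
[1,4] (S/NP)\S  >  k=2
[0,4] S/NP  <  k=1
[4,5] N/S  lex  "in"
[5,6] (NP\(N/S))/S  lex  "sent"
[6,7] S  lex  "this"
[5,7] NP\(N/S)  >  k=6
[4,7] NP  <  k=5
[0,7] S  >  k=4

[0,7] S   >
  [0,4] S/NP   <
    [0,1] "slowly" : S
    [1,4] (S/NP)\S   >
      [1,2] "park" : ((S/NP)\S)/NP
      [2,4] NP   <
        [2,3] "ate" : NP/PP
        [3,4] "some" : NP\(NP/PP)
  [4,7] NP   <
    [4,5] "in" : N/S
    [5,7] NP\(N/S)   >
      [5,6] "sent" : (NP\(N/S))/S
      [6,7] "this" : S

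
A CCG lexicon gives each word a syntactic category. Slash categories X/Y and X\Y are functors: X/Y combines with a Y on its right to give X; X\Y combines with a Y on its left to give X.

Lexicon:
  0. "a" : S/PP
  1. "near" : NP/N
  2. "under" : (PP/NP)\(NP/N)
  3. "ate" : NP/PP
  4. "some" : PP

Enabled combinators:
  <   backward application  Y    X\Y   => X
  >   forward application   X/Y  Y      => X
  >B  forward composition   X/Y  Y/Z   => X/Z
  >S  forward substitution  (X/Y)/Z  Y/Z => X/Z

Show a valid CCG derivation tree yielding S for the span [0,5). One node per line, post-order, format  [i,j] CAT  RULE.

[0,1] S/PP  lex  "a"
[1,2] NP/N  lex  "near"
[2,3] (PP/NP)\(NP/N)  lex  "under"
[1,3] PP/NP  <  k=2
[3,4] NP/PP  lex  "ate"
[4,5] PP  lex  "some"
[3,5] NP  >  k=4
[1,5] PP  >  k=3
[0,5] S  >  k=1

[0,5] S   >
  [0,1] "a" : S/PP
  [1,5] PP   >
    [1,3] PP/NP   <
      [1,2] "near" : NP/N
      [2,3] "under" : (PP/NP)\(NP/N)
    [3,5] NP   >
      [3,4] "ate" : NP/PP
      [4,5] "some" : PP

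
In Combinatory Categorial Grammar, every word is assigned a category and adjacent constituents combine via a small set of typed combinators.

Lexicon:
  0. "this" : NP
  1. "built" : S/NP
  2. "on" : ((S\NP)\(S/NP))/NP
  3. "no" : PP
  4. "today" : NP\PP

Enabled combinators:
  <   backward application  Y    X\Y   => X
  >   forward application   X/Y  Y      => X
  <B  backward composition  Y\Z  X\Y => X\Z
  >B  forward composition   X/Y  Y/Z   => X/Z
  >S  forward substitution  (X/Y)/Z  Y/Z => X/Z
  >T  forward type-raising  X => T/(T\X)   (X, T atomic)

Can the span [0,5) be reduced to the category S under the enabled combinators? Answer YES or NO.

YES

[0,5] S   <
  [0,1] "this" : NP
  [1,5] S\NP   <
    [1,2] "built" : S/NP
    [2,5] (S\NP)\(S/NP)   >
      [2,3] "on" : ((S\NP)\(S/NP))/NP
      [3,5] NP   >
        [3,4] NP/(NP\PP)   >T
          [3,4] "no" : PP
        [4,5] "today" : NP\PP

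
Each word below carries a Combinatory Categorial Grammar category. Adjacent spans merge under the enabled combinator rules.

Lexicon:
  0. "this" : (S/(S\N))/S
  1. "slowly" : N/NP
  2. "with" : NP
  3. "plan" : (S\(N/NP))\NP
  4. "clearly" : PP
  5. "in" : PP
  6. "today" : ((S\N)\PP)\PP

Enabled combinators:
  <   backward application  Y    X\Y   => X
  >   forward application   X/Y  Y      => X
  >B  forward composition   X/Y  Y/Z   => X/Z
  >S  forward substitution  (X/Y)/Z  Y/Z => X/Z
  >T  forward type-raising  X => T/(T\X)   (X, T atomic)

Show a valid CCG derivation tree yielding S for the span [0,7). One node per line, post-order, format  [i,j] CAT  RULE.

[0,1] (S/(S\N))/S  lex  "this"
[1,2] N/NP  lex  "slowly"
[2,3] NP  lex  "with"
[3,4] (S\(N/NP))\NP  lex  "plan"
[2,4] S\(N/NP)  <  k=3
[1,4] S  <  k=2
[0,4] S/(S\N)  >  k=1
[4,5] PP  lex  "clearly"
[5,6] PP  lex  "in"
[6,7] ((S\N)\PP)\PP  lex  "today"
[5,7] (S\N)\PP  <  k=6
[4,7] S\N  <  k=5
[0,7] S  >  k=4

[0,7] S   >
  [0,4] S/(S\N)   >
    [0,1] "this" : (S/(S\N))/S
    [1,4] S   <
      [1,2] "slowly" : N/NP
      [2,4] S\(N/NP)   <
        [2,3] "with" : NP
        [3,4] "plan" : (S\(N/NP))\NP
  [4,7] S\N   <
    [4,5] "clearly" : PP
    [5,7] (S\N)\PP   <
      [5,6] "in" : PP
      [6,7] "today" : ((S\N)\PP)\PP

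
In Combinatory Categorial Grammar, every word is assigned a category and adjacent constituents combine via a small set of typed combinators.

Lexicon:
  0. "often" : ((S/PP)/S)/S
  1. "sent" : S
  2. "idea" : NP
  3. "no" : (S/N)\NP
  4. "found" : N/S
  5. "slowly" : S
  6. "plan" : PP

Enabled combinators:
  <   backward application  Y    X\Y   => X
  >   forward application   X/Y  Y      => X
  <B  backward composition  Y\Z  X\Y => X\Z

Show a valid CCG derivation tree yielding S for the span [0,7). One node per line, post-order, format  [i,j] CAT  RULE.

[0,7] S   >
  [0,6] S/PP   >
    [0,2] (S/PP)/S   >
      [0,1] "often" : ((S/PP)/S)/S
      [1,2] "sent" : S
    [2,6] S   >
      [2,4] S/N   <
        [2,3] "idea" : NP
        [3,4] "no" : (S/N)\NP
      [4,6] N   >
        [4,5] "found" : N/S
        [5,6] "slowly" : S
  [6,7] "plan" : PP

[0,1] ((S/PP)/S)/S  lex  "often"
[1,2] S  lex  "sent"
[0,2] (S/PP)/S  >  k=1
[2,3] NP  lex  "idea"
[3,4] (S/N)\NP  lex  "no"
[2,4] S/N  <  k=3
[4,5] N/S  lex  "found"
[5,6] S  lex  "slowly"
[4,6] N  >  k=5
[2,6] S  >  k=4
[0,6] S/PP  >  k=2
[6,7] PP  lex  "plan"
[0,7] S  >  k=6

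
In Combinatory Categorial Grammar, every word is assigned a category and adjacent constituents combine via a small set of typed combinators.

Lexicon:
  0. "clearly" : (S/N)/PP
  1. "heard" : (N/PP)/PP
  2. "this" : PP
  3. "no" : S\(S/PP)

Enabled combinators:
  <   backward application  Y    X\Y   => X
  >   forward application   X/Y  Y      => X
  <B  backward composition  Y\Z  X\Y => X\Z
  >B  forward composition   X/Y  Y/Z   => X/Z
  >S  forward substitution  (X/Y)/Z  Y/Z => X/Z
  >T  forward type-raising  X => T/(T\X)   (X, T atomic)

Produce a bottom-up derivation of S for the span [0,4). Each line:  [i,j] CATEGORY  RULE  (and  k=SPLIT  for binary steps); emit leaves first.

[0,1] (S/N)/PP  lex  "clearly"
[1,2] (N/PP)/PP  lex  "heard"
[2,3] PP  lex  "this"
[1,3] N/PP  >  k=2
[0,3] S/PP  >S  k=1
[3,4] S\(S/PP)  lex  "no"
[0,4] S  <  k=3

[0,4] S   <
  [0,3] S/PP   >S
    [0,1] "clearly" : (S/N)/PP
    [1,3] N/PP   >
      [1,2] "heard" : (N/PP)/PP
      [2,3] "this" : PP
  [3,4] "no" : S\(S/PP)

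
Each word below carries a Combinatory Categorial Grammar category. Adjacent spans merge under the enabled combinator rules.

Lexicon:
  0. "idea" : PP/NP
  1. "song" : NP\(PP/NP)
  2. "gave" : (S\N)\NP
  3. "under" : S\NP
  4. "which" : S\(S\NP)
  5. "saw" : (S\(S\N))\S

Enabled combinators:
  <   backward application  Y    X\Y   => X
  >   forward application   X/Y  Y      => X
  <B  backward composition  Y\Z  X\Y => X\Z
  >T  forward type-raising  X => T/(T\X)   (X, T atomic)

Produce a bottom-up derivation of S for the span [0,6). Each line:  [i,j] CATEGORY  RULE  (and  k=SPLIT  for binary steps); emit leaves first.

[0,6] S   <
  [0,3] S\N   <
    [0,2] NP   <
      [0,1] "idea" : PP/NP
      [1,2] "song" : NP\(PP/NP)
    [2,3] "gave" : (S\N)\NP
  [3,6] S\(S\N)   <
    [3,5] S   <
      [3,4] "under" : S\NP
      [4,5] "which" : S\(S\NP)
    [5,6] "saw" : (S\(S\N))\S

[0,1] PP/NP  lex  "idea"
[1,2] NP\(PP/NP)  lex  "song"
[0,2] NP  <  k=1
[2,3] (S\N)\NP  lex  "gave"
[0,3] S\N  <  k=2
[3,4] S\NP  lex  "under"
[4,5] S\(S\NP)  lex  "which"
[3,5] S  <  k=4
[5,6] (S\(S\N))\S  lex  "saw"
[3,6] S\(S\N)  <  k=5
[0,6] S  <  k=3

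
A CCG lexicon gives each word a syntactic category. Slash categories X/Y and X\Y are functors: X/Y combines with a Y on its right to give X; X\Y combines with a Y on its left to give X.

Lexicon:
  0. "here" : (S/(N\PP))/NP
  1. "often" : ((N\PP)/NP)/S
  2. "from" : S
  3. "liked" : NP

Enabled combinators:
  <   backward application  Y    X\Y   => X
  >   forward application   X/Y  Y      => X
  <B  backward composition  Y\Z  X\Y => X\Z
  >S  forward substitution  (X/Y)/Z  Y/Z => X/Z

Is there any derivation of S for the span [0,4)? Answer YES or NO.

YES

[0,4] S   >
  [0,3] S/NP   >S
    [0,1] "here" : (S/(N\PP))/NP
    [1,3] (N\PP)/NP   >
      [1,2] "often" : ((N\PP)/NP)/S
      [2,3] "from" : S
  [3,4] "liked" : NP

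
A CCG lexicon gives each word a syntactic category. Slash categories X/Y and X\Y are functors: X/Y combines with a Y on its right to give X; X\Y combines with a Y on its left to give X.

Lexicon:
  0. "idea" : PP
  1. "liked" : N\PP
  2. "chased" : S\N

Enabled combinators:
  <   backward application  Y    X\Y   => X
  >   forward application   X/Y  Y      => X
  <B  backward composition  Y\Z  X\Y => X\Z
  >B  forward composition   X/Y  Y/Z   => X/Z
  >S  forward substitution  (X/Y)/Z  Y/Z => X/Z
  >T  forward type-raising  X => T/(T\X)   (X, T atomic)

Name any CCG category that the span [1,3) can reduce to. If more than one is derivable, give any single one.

[0,3] S   >
  [0,1] S/(S\PP)   >T
    [0,1] "idea" : PP
  [1,3] S\PP   <B
    [1,2] "liked" : N\PP
    [2,3] "chased" : S\N

S\PP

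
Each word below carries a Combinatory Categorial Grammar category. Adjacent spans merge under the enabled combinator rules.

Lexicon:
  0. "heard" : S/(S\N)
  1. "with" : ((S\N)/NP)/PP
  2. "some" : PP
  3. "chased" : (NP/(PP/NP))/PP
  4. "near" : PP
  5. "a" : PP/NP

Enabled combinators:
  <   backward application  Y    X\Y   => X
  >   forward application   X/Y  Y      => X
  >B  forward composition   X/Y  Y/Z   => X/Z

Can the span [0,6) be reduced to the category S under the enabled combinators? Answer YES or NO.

YES

[0,6] S   >
  [0,3] S/NP   >B
    [0,1] "heard" : S/(S\N)
    [1,3] (S\N)/NP   >
      [1,2] "with" : ((S\N)/NP)/PP
      [2,3] "some" : PP
  [3,6] NP   >
    [3,5] NP/(PP/NP)   >
      [3,4] "chased" : (NP/(PP/NP))/PP
      [4,5] "near" : PP
    [5,6] "a" : PP/NP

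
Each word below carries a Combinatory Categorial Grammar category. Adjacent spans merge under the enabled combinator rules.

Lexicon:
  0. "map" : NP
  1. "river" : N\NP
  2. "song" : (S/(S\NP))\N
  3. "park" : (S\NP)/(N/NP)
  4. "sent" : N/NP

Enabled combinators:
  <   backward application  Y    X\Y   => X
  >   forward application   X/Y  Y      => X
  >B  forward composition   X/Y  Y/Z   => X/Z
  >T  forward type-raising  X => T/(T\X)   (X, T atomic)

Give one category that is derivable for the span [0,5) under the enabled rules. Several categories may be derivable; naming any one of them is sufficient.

[0,5] S   >
  [0,3] S/(S\NP)   <
    [0,2] N   <
      [0,1] "map" : NP
      [1,2] "river" : N\NP
    [2,3] "song" : (S/(S\NP))\N
  [3,5] S\NP   >
    [3,4] "park" : (S\NP)/(N/NP)
    [4,5] "sent" : N/NP

S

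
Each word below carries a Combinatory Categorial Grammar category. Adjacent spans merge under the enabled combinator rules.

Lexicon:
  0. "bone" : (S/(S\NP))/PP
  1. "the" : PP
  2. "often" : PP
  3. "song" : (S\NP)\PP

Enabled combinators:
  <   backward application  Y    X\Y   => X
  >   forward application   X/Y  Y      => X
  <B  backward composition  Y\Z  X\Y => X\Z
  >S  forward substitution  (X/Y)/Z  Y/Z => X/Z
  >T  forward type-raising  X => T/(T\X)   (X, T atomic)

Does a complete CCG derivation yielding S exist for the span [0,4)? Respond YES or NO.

YES

[0,4] S   >
  [0,2] S/(S\NP)   >
    [0,1] "bone" : (S/(S\NP))/PP
    [1,2] "the" : PP
  [2,4] S\NP   <
    [2,3] "often" : PP
    [3,4] "song" : (S\NP)\PP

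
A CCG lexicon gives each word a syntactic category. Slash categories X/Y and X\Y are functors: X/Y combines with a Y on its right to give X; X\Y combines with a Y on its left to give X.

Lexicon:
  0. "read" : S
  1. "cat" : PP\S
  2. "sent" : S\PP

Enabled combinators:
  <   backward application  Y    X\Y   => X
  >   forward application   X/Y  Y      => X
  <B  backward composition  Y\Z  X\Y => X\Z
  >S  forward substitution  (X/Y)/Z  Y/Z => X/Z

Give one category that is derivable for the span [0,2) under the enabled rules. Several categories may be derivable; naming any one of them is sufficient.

PP

[0,3] S   <
  [0,2] PP   <
    [0,1] "read" : S
    [1,2] "cat" : PP\S
  [2,3] "sent" : S\PP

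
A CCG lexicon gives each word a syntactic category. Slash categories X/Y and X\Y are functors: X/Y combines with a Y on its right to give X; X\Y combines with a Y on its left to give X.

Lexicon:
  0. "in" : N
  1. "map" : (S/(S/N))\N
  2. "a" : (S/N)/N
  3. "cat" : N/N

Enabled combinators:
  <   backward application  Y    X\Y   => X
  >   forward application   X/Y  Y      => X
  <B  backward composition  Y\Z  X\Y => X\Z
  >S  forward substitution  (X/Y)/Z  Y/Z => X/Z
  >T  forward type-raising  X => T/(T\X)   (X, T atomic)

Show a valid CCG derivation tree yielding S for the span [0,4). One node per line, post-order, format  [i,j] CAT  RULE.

[0,4] S   >
  [0,2] S/(S/N)   <
    [0,1] "in" : N
    [1,2] "map" : (S/(S/N))\N
  [2,4] S/N   >S
    [2,3] "a" : (S/N)/N
    [3,4] "cat" : N/N

[0,1] N  lex  "in"
[1,2] (S/(S/N))\N  lex  "map"
[0,2] S/(S/N)  <  k=1
[2,3] (S/N)/N  lex  "a"
[3,4] N/N  lex  "cat"
[2,4] S/N  >S  k=3
[0,4] S  >  k=2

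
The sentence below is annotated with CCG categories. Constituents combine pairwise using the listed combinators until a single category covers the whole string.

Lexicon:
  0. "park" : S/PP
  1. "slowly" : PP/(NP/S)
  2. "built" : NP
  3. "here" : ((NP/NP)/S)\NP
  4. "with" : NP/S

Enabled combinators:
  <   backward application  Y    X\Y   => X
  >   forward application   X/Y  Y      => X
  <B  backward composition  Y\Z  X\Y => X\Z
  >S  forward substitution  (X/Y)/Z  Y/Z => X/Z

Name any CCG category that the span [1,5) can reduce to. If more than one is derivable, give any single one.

PP

[0,5] S   >
  [0,1] "park" : S/PP
  [1,5] PP   >
    [1,2] "slowly" : PP/(NP/S)
    [2,5] NP/S   >S
      [2,4] (NP/NP)/S   <
        [2,3] "built" : NP
        [3,4] "here" : ((NP/NP)/S)\NP
      [4,5] "with" : NP/S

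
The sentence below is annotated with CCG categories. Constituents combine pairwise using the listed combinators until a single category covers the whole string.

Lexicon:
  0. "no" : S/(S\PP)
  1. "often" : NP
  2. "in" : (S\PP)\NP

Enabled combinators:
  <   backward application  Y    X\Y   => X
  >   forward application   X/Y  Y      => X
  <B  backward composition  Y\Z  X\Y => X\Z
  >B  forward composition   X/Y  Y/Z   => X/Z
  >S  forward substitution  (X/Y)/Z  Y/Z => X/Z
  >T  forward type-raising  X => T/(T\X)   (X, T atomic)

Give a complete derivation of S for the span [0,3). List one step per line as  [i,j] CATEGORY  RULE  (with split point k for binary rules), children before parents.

[0,3] S   >
  [0,1] "no" : S/(S\PP)
  [1,3] S\PP   <
    [1,2] "often" : NP
    [2,3] "in" : (S\PP)\NP

[0,1] S/(S\PP)  lex  "no"
[1,2] NP  lex  "often"
[2,3] (S\PP)\NP  lex  "in"
[1,3] S\PP  <  k=2
[0,3] S  >  k=1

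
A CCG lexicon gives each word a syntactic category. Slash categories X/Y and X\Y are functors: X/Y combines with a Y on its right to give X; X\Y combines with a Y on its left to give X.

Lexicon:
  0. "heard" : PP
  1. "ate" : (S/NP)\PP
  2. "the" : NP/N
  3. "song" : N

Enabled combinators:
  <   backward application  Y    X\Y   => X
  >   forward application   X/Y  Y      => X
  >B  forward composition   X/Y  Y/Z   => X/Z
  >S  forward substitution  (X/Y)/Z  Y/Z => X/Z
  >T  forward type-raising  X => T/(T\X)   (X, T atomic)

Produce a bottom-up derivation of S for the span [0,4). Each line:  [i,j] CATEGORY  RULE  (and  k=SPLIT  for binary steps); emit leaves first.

[0,4] S   >
  [0,2] S/NP   <
    [0,1] "heard" : PP
    [1,2] "ate" : (S/NP)\PP
  [2,4] NP   >
    [2,3] "the" : NP/N
    [3,4] "song" : N

[0,1] PP  lex  "heard"
[1,2] (S/NP)\PP  lex  "ate"
[0,2] S/NP  <  k=1
[2,3] NP/N  lex  "the"
[3,4] N  lex  "song"
[2,4] NP  >  k=3
[0,4] S  >  k=2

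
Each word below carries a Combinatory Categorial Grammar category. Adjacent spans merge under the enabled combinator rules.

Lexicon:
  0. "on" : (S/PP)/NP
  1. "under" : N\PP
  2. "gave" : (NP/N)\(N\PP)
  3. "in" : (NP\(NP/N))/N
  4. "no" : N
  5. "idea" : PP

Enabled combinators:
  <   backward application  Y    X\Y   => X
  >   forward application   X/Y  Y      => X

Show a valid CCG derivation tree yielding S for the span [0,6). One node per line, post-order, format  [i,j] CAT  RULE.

[0,1] (S/PP)/NP  lex  "on"
[1,2] N\PP  lex  "under"
[2,3] (NP/N)\(N\PP)  lex  "gave"
[1,3] NP/N  <  k=2
[3,4] (NP\(NP/N))/N  lex  "in"
[4,5] N  lex  "no"
[3,5] NP\(NP/N)  >  k=4
[1,5] NP  <  k=3
[0,5] S/PP  >  k=1
[5,6] PP  lex  "idea"
[0,6] S  >  k=5

[0,6] S   >
  [0,5] S/PP   >
    [0,1] "on" : (S/PP)/NP
    [1,5] NP   <
      [1,3] NP/N   <
        [1,2] "under" : N\PP
        [2,3] "gave" : (NP/N)\(N\PP)
      [3,5] NP\(NP/N)   >
        [3,4] "in" : (NP\(NP/N))/N
        [4,5] "no" : N
  [5,6] "idea" : PP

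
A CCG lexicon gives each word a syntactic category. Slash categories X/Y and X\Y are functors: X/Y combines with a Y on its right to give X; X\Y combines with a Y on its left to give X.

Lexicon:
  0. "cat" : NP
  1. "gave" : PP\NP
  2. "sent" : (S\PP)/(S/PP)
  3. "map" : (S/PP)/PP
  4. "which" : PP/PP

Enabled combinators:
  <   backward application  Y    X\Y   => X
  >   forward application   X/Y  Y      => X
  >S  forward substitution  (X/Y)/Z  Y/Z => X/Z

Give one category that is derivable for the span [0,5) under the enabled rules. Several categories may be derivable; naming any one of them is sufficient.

S

[0,5] S   <
  [0,2] PP   <
    [0,1] "cat" : NP
    [1,2] "gave" : PP\NP
  [2,5] S\PP   >
    [2,3] "sent" : (S\PP)/(S/PP)
    [3,5] S/PP   >S
      [3,4] "map" : (S/PP)/PP
      [4,5] "which" : PP/PP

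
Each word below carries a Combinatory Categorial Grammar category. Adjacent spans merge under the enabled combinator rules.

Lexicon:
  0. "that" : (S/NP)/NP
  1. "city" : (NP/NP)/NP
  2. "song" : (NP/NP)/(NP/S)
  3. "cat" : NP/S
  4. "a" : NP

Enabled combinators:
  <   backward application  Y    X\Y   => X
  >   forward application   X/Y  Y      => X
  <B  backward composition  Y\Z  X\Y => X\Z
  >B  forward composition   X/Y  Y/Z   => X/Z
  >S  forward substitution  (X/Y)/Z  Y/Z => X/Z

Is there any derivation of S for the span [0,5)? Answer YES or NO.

[0,5] S   >
  [0,4] S/NP   >S
    [0,1] "that" : (S/NP)/NP
    [1,4] NP/NP   >S
      [1,2] "city" : (NP/NP)/NP
      [2,4] NP/NP   >
        [2,3] "song" : (NP/NP)/(NP/S)
        [3,4] "cat" : NP/S
  [4,5] "a" : NP

YES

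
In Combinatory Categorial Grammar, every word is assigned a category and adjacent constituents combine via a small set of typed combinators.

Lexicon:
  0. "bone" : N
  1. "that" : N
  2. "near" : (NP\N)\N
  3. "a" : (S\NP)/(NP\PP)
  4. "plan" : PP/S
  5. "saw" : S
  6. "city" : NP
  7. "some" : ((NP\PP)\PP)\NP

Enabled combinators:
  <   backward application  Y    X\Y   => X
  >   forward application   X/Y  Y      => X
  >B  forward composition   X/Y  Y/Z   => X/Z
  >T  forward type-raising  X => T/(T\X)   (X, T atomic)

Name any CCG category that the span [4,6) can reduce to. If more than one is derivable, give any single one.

PP

[0,8] S   <
  [0,3] NP   <
    [0,1] "bone" : N
    [1,3] NP\N   <
      [1,2] "that" : N
      [2,3] "near" : (NP\N)\N
  [3,8] S\NP   >
    [3,4] "a" : (S\NP)/(NP\PP)
    [4,8] NP\PP   <
      [4,6] PP   >
        [4,5] "plan" : PP/S
        [5,6] "saw" : S
      [6,8] (NP\PP)\PP   <
        [6,7] "city" : NP
        [7,8] "some" : ((NP\PP)\PP)\NP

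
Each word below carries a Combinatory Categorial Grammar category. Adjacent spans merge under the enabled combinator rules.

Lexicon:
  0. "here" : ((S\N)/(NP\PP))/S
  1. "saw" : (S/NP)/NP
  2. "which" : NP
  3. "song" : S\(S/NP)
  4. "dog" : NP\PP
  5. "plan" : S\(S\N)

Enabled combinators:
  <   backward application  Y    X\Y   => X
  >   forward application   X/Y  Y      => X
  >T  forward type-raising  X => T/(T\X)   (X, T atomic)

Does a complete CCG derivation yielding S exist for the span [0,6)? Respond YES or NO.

[0,6] S   <
  [0,5] S\N   >
    [0,4] (S\N)/(NP\PP)   >
      [0,1] "here" : ((S\N)/(NP\PP))/S
      [1,4] S   <
        [1,3] S/NP   >
          [1,2] "saw" : (S/NP)/NP
          [2,3] "which" : NP
        [3,4] "song" : S\(S/NP)
    [4,5] "dog" : NP\PP
  [5,6] "plan" : S\(S\N)

YES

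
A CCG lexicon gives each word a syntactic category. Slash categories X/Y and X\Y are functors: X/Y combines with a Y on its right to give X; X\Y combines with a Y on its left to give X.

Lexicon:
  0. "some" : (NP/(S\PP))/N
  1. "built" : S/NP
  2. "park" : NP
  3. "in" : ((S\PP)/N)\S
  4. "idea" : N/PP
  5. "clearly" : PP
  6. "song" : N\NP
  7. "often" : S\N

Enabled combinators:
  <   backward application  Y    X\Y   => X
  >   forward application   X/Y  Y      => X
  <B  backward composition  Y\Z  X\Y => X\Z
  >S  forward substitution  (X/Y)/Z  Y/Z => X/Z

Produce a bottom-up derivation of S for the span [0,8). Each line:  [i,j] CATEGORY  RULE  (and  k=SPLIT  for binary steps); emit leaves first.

[0,1] (NP/(S\PP))/N  lex  "some"
[1,2] S/NP  lex  "built"
[2,3] NP  lex  "park"
[1,3] S  >  k=2
[3,4] ((S\PP)/N)\S  lex  "in"
[1,4] (S\PP)/N  <  k=3
[0,4] NP/N  >S  k=1
[4,5] N/PP  lex  "idea"
[5,6] PP  lex  "clearly"
[4,6] N  >  k=5
[0,6] NP  >  k=4
[6,7] N\NP  lex  "song"
[7,8] S\N  lex  "often"
[6,8] S\NP  <B  k=7
[0,8] S  <  k=6

[0,8] S   <
  [0,6] NP   >
    [0,4] NP/N   >S
      [0,1] "some" : (NP/(S\PP))/N
      [1,4] (S\PP)/N   <
        [1,3] S   >
          [1,2] "built" : S/NP
          [2,3] "park" : NP
        [3,4] "in" : ((S\PP)/N)\S
    [4,6] N   >
      [4,5] "idea" : N/PP
      [5,6] "clearly" : PP
  [6,8] S\NP   <B
    [6,7] "song" : N\NP
    [7,8] "often" : S\N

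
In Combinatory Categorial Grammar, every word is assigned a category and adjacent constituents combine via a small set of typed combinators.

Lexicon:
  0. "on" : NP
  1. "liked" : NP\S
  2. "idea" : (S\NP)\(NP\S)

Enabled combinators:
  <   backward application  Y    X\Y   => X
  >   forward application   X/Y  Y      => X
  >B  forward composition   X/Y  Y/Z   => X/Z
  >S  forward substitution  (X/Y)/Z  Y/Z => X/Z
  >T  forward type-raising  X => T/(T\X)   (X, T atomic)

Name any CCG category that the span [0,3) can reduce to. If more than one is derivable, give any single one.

[0,3] S   >
  [0,1] S/(S\NP)   >T
    [0,1] "on" : NP
  [1,3] S\NP   <
    [1,2] "liked" : NP\S
    [2,3] "idea" : (S\NP)\(NP\S)

S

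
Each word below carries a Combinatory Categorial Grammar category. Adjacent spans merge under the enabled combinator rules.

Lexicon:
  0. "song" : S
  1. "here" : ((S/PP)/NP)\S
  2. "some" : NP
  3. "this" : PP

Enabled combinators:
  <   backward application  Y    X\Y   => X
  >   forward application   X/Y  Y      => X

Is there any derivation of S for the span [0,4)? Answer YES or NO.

YES

[0,4] S   >
  [0,3] S/PP   >
    [0,2] (S/PP)/NP   <
      [0,1] "song" : S
      [1,2] "here" : ((S/PP)/NP)\S
    [2,3] "some" : NP
  [3,4] "this" : PP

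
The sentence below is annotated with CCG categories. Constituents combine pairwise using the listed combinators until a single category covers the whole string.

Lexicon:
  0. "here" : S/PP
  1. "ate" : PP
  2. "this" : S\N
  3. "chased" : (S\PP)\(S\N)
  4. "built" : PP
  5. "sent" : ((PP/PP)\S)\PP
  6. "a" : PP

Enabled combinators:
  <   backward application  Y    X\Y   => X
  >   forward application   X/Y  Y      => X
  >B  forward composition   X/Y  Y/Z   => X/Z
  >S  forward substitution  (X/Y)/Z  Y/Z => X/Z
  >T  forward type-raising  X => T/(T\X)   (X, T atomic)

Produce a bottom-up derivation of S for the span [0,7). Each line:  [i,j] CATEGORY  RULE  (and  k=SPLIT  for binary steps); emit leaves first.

[0,1] S/PP  lex  "here"
[1,2] PP  lex  "ate"
[1,2] S/(S\PP)  >T
[2,3] S\N  lex  "this"
[3,4] (S\PP)\(S\N)  lex  "chased"
[2,4] S\PP  <  k=3
[1,4] S  >  k=2
[4,5] PP  lex  "built"
[5,6] ((PP/PP)\S)\PP  lex  "sent"
[4,6] (PP/PP)\S  <  k=5
[1,6] PP/PP  <  k=4
[0,6] S/PP  >B  k=1
[6,7] PP  lex  "a"
[0,7] S  >  k=6

[0,7] S   >
  [0,6] S/PP   >B
    [0,1] "here" : S/PP
    [1,6] PP/PP   <
      [1,4] S   >
        [1,2] S/(S\PP)   >T
          [1,2] "ate" : PP
        [2,4] S\PP   <
          [2,3] "this" : S\N
          [3,4] "chased" : (S\PP)\(S\N)
      [4,6] (PP/PP)\S   <
        [4,5] "built" : PP
        [5,6] "sent" : ((PP/PP)\S)\PP
  [6,7] "a" : PP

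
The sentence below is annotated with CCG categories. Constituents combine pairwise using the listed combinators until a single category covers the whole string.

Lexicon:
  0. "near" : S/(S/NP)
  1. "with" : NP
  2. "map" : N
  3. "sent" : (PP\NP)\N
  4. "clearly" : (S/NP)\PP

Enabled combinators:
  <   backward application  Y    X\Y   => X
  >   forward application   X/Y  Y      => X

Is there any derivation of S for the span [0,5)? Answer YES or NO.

[0,5] S   >
  [0,1] "near" : S/(S/NP)
  [1,5] S/NP   <
    [1,4] PP   <
      [1,2] "with" : NP
      [2,4] PP\NP   <
        [2,3] "map" : N
        [3,4] "sent" : (PP\NP)\N
    [4,5] "clearly" : (S/NP)\PP

YES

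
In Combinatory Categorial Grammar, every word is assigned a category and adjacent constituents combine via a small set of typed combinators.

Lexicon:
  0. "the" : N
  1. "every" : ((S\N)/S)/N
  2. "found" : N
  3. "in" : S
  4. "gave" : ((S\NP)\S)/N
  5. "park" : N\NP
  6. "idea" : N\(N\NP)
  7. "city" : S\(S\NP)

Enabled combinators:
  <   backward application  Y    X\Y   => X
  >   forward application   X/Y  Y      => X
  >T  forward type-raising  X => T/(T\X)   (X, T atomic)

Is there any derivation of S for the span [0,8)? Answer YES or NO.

[0,8] S   <
  [0,7] S\NP   <
    [0,4] S   <
      [0,1] "the" : N
      [1,4] S\N   >
        [1,3] (S\N)/S   >
          [1,2] "every" : ((S\N)/S)/N
          [2,3] "found" : N
        [3,4] "in" : S
    [4,7] (S\NP)\S   >
      [4,5] "gave" : ((S\NP)\S)/N
      [5,7] N   <
        [5,6] "park" : N\NP
        [6,7] "idea" : N\(N\NP)
  [7,8] "city" : S\(S\NP)

YES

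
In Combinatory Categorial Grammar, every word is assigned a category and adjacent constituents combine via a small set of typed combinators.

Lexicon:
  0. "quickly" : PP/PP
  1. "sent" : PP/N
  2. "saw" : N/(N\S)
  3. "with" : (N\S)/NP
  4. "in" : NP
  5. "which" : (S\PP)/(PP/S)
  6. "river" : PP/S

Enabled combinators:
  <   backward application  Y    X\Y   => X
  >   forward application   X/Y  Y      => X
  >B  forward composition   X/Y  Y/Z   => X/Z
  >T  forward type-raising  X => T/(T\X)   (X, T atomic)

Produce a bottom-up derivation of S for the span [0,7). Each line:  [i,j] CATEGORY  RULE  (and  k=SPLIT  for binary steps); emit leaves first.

[0,1] PP/PP  lex  "quickly"
[1,2] PP/N  lex  "sent"
[0,2] PP/N  >B  k=1
[2,3] N/(N\S)  lex  "saw"
[3,4] (N\S)/NP  lex  "with"
[4,5] NP  lex  "in"
[3,5] N\S  >  k=4
[2,5] N  >  k=3
[0,5] PP  >  k=2
[5,6] (S\PP)/(PP/S)  lex  "which"
[6,7] PP/S  lex  "river"
[5,7] S\PP  >  k=6
[0,7] S  <  k=5

[0,7] S   <
  [0,5] PP   >
    [0,2] PP/N   >B
      [0,1] "quickly" : PP/PP
      [1,2] "sent" : PP/N
    [2,5] N   >
      [2,3] "saw" : N/(N\S)
      [3,5] N\S   >
        [3,4] "with" : (N\S)/NP
        [4,5] "in" : NP
  [5,7] S\PP   >
    [5,6] "which" : (S\PP)/(PP/S)
    [6,7] "river" : PP/S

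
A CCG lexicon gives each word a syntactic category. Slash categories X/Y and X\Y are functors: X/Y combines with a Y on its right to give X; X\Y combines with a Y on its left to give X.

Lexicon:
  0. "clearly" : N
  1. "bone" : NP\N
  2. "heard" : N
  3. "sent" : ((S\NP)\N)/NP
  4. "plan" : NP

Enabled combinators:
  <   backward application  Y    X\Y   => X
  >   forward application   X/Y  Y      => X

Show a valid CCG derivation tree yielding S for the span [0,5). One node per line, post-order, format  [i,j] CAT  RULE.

[0,5] S   <
  [0,2] NP   <
    [0,1] "clearly" : N
    [1,2] "bone" : NP\N
  [2,5] S\NP   <
    [2,3] "heard" : N
    [3,5] (S\NP)\N   >
      [3,4] "sent" : ((S\NP)\N)/NP
      [4,5] "plan" : NP

[0,1] N  lex  "clearly"
[1,2] NP\N  lex  "bone"
[0,2] NP  <  k=1
[2,3] N  lex  "heard"
[3,4] ((S\NP)\N)/NP  lex  "sent"
[4,5] NP  lex  "plan"
[3,5] (S\NP)\N  >  k=4
[2,5] S\NP  <  k=3
[0,5] S  <  k=2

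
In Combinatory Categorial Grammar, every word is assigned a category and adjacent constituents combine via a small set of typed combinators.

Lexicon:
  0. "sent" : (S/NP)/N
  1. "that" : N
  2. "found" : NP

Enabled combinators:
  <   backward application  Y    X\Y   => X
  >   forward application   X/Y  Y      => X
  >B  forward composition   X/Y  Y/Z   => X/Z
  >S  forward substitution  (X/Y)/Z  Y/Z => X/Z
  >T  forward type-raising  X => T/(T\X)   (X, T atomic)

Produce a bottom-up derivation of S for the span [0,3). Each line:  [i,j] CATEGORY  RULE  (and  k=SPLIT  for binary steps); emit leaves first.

[0,3] S   >
  [0,2] S/NP   >
    [0,1] "sent" : (S/NP)/N
    [1,2] "that" : N
  [2,3] "found" : NP

[0,1] (S/NP)/N  lex  "sent"
[1,2] N  lex  "that"
[0,2] S/NP  >  k=1
[2,3] NP  lex  "found"
[0,3] S  >  k=2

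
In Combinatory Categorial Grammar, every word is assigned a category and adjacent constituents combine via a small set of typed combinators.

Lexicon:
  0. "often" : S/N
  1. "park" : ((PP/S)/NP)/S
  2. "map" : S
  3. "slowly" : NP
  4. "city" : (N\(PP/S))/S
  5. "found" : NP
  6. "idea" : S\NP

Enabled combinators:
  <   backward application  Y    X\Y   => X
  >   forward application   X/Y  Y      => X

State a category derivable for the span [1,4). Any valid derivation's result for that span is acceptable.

[0,7] S   >
  [0,1] "often" : S/N
  [1,7] N   <
    [1,4] PP/S   >
      [1,3] (PP/S)/NP   >
        [1,2] "park" : ((PP/S)/NP)/S
        [2,3] "map" : S
      [3,4] "slowly" : NP
    [4,7] N\(PP/S)   >
      [4,5] "city" : (N\(PP/S))/S
      [5,7] S   <
        [5,6] "found" : NP
        [6,7] "idea" : S\NP

PP/S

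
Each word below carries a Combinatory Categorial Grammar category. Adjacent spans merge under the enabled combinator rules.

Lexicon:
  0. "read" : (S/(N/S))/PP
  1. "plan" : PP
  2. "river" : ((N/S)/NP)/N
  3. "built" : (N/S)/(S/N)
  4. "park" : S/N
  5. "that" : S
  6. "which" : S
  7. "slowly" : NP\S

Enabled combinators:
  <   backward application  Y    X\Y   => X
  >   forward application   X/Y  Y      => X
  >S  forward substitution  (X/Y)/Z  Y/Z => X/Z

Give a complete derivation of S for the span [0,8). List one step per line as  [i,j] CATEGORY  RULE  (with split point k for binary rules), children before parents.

[0,8] S   >
  [0,2] S/(N/S)   >
    [0,1] "read" : (S/(N/S))/PP
    [1,2] "plan" : PP
  [2,8] N/S   >
    [2,6] (N/S)/NP   >
      [2,3] "river" : ((N/S)/NP)/N
      [3,6] N   >
        [3,5] N/S   >
          [3,4] "built" : (N/S)/(S/N)
          [4,5] "park" : S/N
        [5,6] "that" : S
    [6,8] NP   <
      [6,7] "which" : S
      [7,8] "slowly" : NP\S

[0,1] (S/(N/S))/PP  lex  "read"
[1,2] PP  lex  "plan"
[0,2] S/(N/S)  >  k=1
[2,3] ((N/S)/NP)/N  lex  "river"
[3,4] (N/S)/(S/N)  lex  "built"
[4,5] S/N  lex  "park"
[3,5] N/S  >  k=4
[5,6] S  lex  "that"
[3,6] N  >  k=5
[2,6] (N/S)/NP  >  k=3
[6,7] S  lex  "which"
[7,8] NP\S  lex  "slowly"
[6,8] NP  <  k=7
[2,8] N/S  >  k=6
[0,8] S  >  k=2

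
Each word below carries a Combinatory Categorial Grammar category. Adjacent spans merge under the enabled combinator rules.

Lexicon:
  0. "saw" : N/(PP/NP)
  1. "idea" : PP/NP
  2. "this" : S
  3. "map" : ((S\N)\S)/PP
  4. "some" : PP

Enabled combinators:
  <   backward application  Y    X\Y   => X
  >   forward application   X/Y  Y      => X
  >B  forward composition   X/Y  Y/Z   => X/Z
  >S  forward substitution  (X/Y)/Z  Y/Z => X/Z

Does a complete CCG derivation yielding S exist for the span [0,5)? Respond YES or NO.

YES

[0,5] S   <
  [0,2] N   >
    [0,1] "saw" : N/(PP/NP)
    [1,2] "idea" : PP/NP
  [2,5] S\N   <
    [2,3] "this" : S
    [3,5] (S\N)\S   >
      [3,4] "map" : ((S\N)\S)/PP
      [4,5] "some" : PP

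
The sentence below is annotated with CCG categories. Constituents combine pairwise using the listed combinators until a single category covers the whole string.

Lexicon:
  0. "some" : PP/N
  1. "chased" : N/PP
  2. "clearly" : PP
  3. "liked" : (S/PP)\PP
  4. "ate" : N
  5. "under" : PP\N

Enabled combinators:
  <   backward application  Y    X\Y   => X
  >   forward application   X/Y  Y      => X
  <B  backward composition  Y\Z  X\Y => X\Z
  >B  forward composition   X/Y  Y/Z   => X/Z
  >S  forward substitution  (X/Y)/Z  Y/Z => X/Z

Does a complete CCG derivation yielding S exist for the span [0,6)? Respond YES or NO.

[0,6] S   >
  [0,4] S/PP   <
    [0,3] PP   >
      [0,1] "some" : PP/N
      [1,3] N   >
        [1,2] "chased" : N/PP
        [2,3] "clearly" : PP
    [3,4] "liked" : (S/PP)\PP
  [4,6] PP   <
    [4,5] "ate" : N
    [5,6] "under" : PP\N

YES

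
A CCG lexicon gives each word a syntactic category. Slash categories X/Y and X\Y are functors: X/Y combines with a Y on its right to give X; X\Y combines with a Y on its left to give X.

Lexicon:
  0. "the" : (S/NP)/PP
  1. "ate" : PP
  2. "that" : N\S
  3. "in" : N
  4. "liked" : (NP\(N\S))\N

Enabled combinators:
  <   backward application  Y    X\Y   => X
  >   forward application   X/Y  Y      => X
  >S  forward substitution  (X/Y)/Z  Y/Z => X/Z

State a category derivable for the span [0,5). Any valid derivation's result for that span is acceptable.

S

[0,5] S   >
  [0,2] S/NP   >
    [0,1] "the" : (S/NP)/PP
    [1,2] "ate" : PP
  [2,5] NP   <
    [2,3] "that" : N\S
    [3,5] NP\(N\S)   <
      [3,4] "in" : N
      [4,5] "liked" : (NP\(N\S))\N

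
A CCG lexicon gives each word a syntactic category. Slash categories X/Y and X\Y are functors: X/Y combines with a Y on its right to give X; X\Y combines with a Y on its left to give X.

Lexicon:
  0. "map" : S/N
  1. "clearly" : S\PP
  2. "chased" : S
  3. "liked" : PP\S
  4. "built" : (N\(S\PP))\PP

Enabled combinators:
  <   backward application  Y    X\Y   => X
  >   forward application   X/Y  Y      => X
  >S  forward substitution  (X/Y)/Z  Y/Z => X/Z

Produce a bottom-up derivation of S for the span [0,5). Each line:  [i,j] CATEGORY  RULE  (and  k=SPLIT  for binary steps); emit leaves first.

[0,1] S/N  lex  "map"
[1,2] S\PP  lex  "clearly"
[2,3] S  lex  "chased"
[3,4] PP\S  lex  "liked"
[2,4] PP  <  k=3
[4,5] (N\(S\PP))\PP  lex  "built"
[2,5] N\(S\PP)  <  k=4
[1,5] N  <  k=2
[0,5] S  >  k=1

[0,5] S   >
  [0,1] "map" : S/N
  [1,5] N   <
    [1,2] "clearly" : S\PP
    [2,5] N\(S\PP)   <
      [2,4] PP   <
        [2,3] "chased" : S
        [3,4] "liked" : PP\S
      [4,5] "built" : (N\(S\PP))\PP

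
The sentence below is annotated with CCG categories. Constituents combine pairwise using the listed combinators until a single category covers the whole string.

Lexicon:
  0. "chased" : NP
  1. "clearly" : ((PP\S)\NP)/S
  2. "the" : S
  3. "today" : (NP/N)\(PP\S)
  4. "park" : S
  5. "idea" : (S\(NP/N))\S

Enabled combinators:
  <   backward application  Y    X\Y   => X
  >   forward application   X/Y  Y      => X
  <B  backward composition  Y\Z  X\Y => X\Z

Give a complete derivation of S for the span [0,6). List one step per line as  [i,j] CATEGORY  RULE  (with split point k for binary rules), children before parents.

[0,6] S   <
  [0,4] NP/N   <
    [0,3] PP\S   <
      [0,1] "chased" : NP
      [1,3] (PP\S)\NP   >
        [1,2] "clearly" : ((PP\S)\NP)/S
        [2,3] "the" : S
    [3,4] "today" : (NP/N)\(PP\S)
  [4,6] S\(NP/N)   <
    [4,5] "park" : S
    [5,6] "idea" : (S\(NP/N))\S

[0,1] NP  lex  "chased"
[1,2] ((PP\S)\NP)/S  lex  "clearly"
[2,3] S  lex  "the"
[1,3] (PP\S)\NP  >  k=2
[0,3] PP\S  <  k=1
[3,4] (NP/N)\(PP\S)  lex  "today"
[0,4] NP/N  <  k=3
[4,5] S  lex  "park"
[5,6] (S\(NP/N))\S  lex  "idea"
[4,6] S\(NP/N)  <  k=5
[0,6] S  <  k=4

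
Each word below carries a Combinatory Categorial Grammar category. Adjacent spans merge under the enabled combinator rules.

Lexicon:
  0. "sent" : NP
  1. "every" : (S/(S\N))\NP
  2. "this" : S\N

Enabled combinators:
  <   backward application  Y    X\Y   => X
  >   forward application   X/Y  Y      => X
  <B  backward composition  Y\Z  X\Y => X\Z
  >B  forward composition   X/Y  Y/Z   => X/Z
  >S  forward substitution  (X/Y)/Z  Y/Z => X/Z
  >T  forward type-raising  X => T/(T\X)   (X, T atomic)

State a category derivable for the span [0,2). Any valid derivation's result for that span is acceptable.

[0,3] S   >
  [0,2] S/(S\N)   <
    [0,1] "sent" : NP
    [1,2] "every" : (S/(S\N))\NP
  [2,3] "this" : S\N

S/(S\N)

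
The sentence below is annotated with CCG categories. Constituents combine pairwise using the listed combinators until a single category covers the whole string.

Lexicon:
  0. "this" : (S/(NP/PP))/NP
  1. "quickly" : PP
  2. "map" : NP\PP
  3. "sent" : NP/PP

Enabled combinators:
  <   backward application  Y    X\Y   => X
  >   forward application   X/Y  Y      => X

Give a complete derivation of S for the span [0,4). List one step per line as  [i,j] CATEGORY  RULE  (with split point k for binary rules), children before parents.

[0,1] (S/(NP/PP))/NP  lex  "this"
[1,2] PP  lex  "quickly"
[2,3] NP\PP  lex  "map"
[1,3] NP  <  k=2
[0,3] S/(NP/PP)  >  k=1
[3,4] NP/PP  lex  "sent"
[0,4] S  >  k=3

[0,4] S   >
  [0,3] S/(NP/PP)   >
    [0,1] "this" : (S/(NP/PP))/NP
    [1,3] NP   <
      [1,2] "quickly" : PP
      [2,3] "map" : NP\PP
  [3,4] "sent" : NP/PP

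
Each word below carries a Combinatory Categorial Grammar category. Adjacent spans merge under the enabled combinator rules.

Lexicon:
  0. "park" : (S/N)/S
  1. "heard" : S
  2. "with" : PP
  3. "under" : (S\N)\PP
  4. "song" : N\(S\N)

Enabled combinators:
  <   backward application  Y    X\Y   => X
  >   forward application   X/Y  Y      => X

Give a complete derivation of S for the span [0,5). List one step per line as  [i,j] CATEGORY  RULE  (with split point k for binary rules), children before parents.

[0,5] S   >
  [0,2] S/N   >
    [0,1] "park" : (S/N)/S
    [1,2] "heard" : S
  [2,5] N   <
    [2,4] S\N   <
      [2,3] "with" : PP
      [3,4] "under" : (S\N)\PP
    [4,5] "song" : N\(S\N)

[0,1] (S/N)/S  lex  "park"
[1,2] S  lex  "heard"
[0,2] S/N  >  k=1
[2,3] PP  lex  "with"
[3,4] (S\N)\PP  lex  "under"
[2,4] S\N  <  k=3
[4,5] N\(S\N)  lex  "song"
[2,5] N  <  k=4
[0,5] S  >  k=2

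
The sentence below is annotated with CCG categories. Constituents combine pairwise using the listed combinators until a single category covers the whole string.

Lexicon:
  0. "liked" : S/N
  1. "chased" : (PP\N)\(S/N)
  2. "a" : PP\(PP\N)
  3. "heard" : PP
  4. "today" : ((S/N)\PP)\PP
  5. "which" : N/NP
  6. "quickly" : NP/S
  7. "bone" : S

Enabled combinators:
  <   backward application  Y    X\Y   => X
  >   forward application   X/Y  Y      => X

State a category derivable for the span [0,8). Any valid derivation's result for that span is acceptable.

[0,8] S   >
  [0,5] S/N   <
    [0,3] PP   <
      [0,2] PP\N   <
        [0,1] "liked" : S/N
        [1,2] "chased" : (PP\N)\(S/N)
      [2,3] "a" : PP\(PP\N)
    [3,5] (S/N)\PP   <
      [3,4] "heard" : PP
      [4,5] "today" : ((S/N)\PP)\PP
  [5,8] N   >
    [5,6] "which" : N/NP
    [6,8] NP   >
      [6,7] "quickly" : NP/S
      [7,8] "bone" : S

S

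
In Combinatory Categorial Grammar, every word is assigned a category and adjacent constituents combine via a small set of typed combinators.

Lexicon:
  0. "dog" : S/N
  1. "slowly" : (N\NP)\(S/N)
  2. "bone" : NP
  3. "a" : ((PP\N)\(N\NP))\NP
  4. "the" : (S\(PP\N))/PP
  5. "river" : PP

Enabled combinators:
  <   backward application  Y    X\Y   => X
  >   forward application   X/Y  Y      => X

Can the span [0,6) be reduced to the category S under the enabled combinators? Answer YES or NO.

[0,6] S   <
  [0,4] PP\N   <
    [0,2] N\NP   <
      [0,1] "dog" : S/N
      [1,2] "slowly" : (N\NP)\(S/N)
    [2,4] (PP\N)\(N\NP)   <
      [2,3] "bone" : NP
      [3,4] "a" : ((PP\N)\(N\NP))\NP
  [4,6] S\(PP\N)   >
    [4,5] "the" : (S\(PP\N))/PP
    [5,6] "river" : PP

YES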